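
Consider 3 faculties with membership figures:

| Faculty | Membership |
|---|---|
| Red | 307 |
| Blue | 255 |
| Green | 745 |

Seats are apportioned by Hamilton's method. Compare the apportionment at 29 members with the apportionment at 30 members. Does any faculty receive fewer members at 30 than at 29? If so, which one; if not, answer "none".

none

At 29 seats: Red 7, Blue 6, Green 16.
At 30 seats: Red 7, Blue 6, Green 17.
No faculty's allocation decreased.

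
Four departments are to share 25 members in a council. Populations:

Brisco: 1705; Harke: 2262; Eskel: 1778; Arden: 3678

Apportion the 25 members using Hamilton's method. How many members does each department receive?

Standard divisor: 9423 ÷ 25 ≈ 376.92.
Standard quotas: Brisco 4.524, Harke 6.001, Eskel 4.717, Arden 9.758.
Lower quotas: Brisco 4, Harke 6, Eskel 4, Arden 9 (sum 23, leaving 2 seats).
Remainders in descending order: Arden 0.758, Eskel 0.717, Brisco 0.524, Harke 0.001.
The surplus seats go to Arden, Eskel.

Brisco: 4, Harke: 6, Eskel: 5, Arden: 10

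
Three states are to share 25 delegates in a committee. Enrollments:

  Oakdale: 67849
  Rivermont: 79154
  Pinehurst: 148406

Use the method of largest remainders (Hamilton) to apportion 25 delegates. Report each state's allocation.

The standard divisor is 295409/25 ≈ 11816.36.
Standard quotas: Oakdale 5.7420, Rivermont 6.6987, Pinehurst 12.5594.
Lower quotas: Oakdale 5, Rivermont 6, Pinehurst 12 (sum 23, leaving 2 seats).
Remainders in descending order: Oakdale 0.7420, Rivermont 0.6987, Pinehurst 0.5594.
Largest remainders: Oakdale, Rivermont receive the extra seats.

Oakdale: 6, Rivermont: 7, Pinehurst: 12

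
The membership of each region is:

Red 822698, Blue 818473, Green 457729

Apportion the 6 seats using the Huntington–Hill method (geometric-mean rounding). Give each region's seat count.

With divisor 335003: modified quotas Red 2.456, Blue 2.443, Green 1.366.
Geometric-mean thresholds: Red √(2·3)=2.449, Blue √(2·3)=2.449, Green √(1·2)=1.414.
Each quota rounded against its threshold gives Red 3, Blue 2, Green 1 (total 6).

Red 3, Blue 2, Green 1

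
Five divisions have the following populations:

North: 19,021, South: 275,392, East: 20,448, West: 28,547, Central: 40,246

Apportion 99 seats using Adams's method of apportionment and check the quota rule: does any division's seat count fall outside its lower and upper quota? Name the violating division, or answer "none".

South

Standard quotas: North 4.908, South 71.064, East 5.277, West 7.366, Central 10.385.
Adams allocation: North 5, South 69, East 6, West 8, Central 11.
South has quota 71.064 (lower 71, upper 72) but receives 69 — outside the quota interval.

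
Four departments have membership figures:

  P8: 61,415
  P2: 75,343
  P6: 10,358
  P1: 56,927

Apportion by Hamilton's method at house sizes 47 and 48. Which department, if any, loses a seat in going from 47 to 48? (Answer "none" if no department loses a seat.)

P6

At 47 seats: P8 14, P2 17, P6 3, P1 13.
At 48 seats: P8 15, P2 18, P6 2, P1 13.
P6 drops from 3 to 2.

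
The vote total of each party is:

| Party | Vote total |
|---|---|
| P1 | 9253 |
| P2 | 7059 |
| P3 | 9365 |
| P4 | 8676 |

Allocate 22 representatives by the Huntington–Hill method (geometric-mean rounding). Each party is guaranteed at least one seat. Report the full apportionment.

With divisor 1581: modified quotas P1 5.853, P2 4.465, P3 5.923, P4 5.488.
Geometric-mean thresholds: P1 √(5·6)=5.477, P2 √(4·5)=4.472, P3 √(5·6)=5.477, P4 √(5·6)=5.477.
Each quota rounded against its threshold gives P1 6, P2 4, P3 6, P4 6 (total 22).

P1: 6, P2: 4, P3: 6, P4: 6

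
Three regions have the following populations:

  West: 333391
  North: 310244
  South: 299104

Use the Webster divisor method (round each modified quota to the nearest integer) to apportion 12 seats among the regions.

West=4, North=4, South=4

Standard divisor 942739/12 ≈ 78561.583; standard quotas: West 4.244, North 3.949, South 3.807.
Rounding to the nearest integer gives West 4, North 4, South 4 — total 12, matching the house size, so no adjustment is needed.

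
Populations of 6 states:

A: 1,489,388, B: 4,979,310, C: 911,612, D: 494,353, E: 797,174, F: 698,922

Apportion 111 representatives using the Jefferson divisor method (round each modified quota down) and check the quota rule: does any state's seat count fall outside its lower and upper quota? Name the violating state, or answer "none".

B

Standard quotas: A 17.642, B 58.982, C 10.798, D 5.856, E 9.443, F 8.279.
Jefferson allocation: A 18, B 60, C 11, D 5, E 9, F 8.
B has quota 58.982 (lower 58, upper 59) but receives 60 — outside the quota interval.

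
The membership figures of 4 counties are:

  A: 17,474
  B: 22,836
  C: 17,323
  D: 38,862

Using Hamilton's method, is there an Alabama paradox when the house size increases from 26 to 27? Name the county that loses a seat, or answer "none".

At 26 seats: A 5, B 6, C 5, D 10.
At 27 seats: A 5, B 6, C 5, D 11.
No county's allocation decreased.

none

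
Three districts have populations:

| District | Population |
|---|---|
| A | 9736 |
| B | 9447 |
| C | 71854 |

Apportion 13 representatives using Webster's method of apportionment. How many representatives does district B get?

1

Standard divisor 91037/13 ≈ 7002.846; standard quotas: A 1.390, B 1.349, C 10.261.
Rounding to the nearest integer gives 1, 1, 10 = 12 seats, so the divisor must be adjusted.
With modified divisor 6700: modified quotas A 1.453, B 1.410, C 10.724.
Rounding to the nearest integer: A 1, B 1, C 11 (total 13).
B receives 1.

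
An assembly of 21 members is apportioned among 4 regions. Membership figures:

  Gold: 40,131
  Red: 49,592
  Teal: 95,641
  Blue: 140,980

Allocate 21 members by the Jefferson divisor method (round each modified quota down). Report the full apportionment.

Gold: 2, Red: 3, Teal: 6, Blue: 10

Standard divisor 326344/21 ≈ 15540.19; standard quotas: Gold 2.582, Red 3.191, Teal 6.154, Blue 9.072.
Rounding down gives 2, 3, 6, 9 = 20 seats, so the divisor must be adjusted.
With modified divisor 13900: modified quotas Gold 2.887, Red 3.568, Teal 6.881, Blue 10.142.
Rounding down: Gold 2, Red 3, Teal 6, Blue 10 (total 21).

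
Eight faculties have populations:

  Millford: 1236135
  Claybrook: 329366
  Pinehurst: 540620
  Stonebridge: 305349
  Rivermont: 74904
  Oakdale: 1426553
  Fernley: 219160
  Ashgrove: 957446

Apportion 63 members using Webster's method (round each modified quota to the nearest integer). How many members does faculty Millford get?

Standard divisor 5089533/63 ≈ 80786.238; standard quotas: Millford 15.301, Claybrook 4.077, Pinehurst 6.692, Stonebridge 3.780, Rivermont 0.927, Oakdale 17.658, Fernley 2.713, Ashgrove 11.852.
Rounding to the nearest integer gives 15, 4, 7, 4, 1, 18, 3, 12 = 64 seats, so the divisor must be adjusted.
With modified divisor 82300: modified quotas Millford 15.020, Claybrook 4.002, Pinehurst 6.569, Stonebridge 3.710, Rivermont 0.910, Oakdale 17.334, Fernley 2.663, Ashgrove 11.634.
Rounding to the nearest integer: Millford 15, Claybrook 4, Pinehurst 7, Stonebridge 4, Rivermont 1, Oakdale 17, Fernley 3, Ashgrove 12 (total 63).
Millford receives 15.

15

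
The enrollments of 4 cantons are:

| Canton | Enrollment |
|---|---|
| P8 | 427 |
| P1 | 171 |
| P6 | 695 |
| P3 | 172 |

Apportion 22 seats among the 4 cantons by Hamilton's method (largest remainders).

P8 6, P1 3, P6 10, P3 3

Total 1465; standard divisor 1465/22 ≈ 66.591.
Standard quotas: P8 6.412, P1 2.568, P6 10.437, P3 2.583.
Lower quotas: P8 6, P1 2, P6 10, P3 2 (sum 20, leaving 2 seats).
Remainders in descending order: P3 0.583, P1 0.568, P6 0.437, P8 0.412.
Largest remainders: P3, P1 receive the extra seats.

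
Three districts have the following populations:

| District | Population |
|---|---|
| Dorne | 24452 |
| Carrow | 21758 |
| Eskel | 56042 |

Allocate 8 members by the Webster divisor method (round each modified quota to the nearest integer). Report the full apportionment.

Standard divisor 102252/8 ≈ 12781.5; standard quotas: Dorne 1.913, Carrow 1.702, Eskel 4.385.
Rounding to the nearest integer gives Dorne 2, Carrow 2, Eskel 4 — total 8, matching the house size, so no adjustment is needed.

Dorne=2, Carrow=2, Eskel=4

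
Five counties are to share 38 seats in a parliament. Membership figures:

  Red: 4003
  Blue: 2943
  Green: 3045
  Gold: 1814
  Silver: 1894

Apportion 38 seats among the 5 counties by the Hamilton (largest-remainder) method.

Red 11, Blue 8, Green 9, Gold 5, Silver 5

Standard divisor: 13699 ÷ 38 ≈ 360.5.
Standard quotas: Red 11.104, Blue 8.164, Green 8.447, Gold 5.032, Silver 5.254.
Lower quotas: Red 11, Blue 8, Green 8, Gold 5, Silver 5 (sum 37, leaving 1 seat).
Remainders in descending order: Green 0.447, Silver 0.254, Blue 0.164, Red 0.104, Gold 0.032.
Largest remainder: Green receives the extra seat.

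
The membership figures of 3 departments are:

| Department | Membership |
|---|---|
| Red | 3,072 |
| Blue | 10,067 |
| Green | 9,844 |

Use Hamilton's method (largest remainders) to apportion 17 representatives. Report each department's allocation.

Red=2; Blue=8; Green=7

The standard divisor is 22983/17 ≈ 1351.941.
Standard quotas: Red 2.2723, Blue 7.4463, Green 7.2814.
Lower quotas: Red 2, Blue 7, Green 7 (sum 16, leaving 1 seat).
Remainders in descending order: Blue 0.4463, Green 0.2814, Red 0.2723.
The surplus seat goes to Blue.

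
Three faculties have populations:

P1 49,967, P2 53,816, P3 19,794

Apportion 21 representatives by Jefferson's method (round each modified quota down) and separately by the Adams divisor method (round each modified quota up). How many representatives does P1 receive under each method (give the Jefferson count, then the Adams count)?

9 and 8

Jefferson: P1 9, P2 9, P3 3.
Adams: P1 8, P2 9, P3 4.
P1 gets 9 under Jefferson and 8 under Adams.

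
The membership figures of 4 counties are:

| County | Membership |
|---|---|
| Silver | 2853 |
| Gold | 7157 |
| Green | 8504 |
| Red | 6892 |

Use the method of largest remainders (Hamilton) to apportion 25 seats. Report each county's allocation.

Total 25406; standard divisor 25406/25 ≈ 1016.24.
Standard quotas: Silver 2.8074, Gold 7.0426, Green 8.3681, Red 6.7819.
Lower quotas: Silver 2, Gold 7, Green 8, Red 6 (sum 23, leaving 2 seats).
Remainders in descending order: Silver 0.8074, Red 0.7819, Green 0.3681, Gold 0.0426.
The surplus seats go to Silver, Red.

Silver 3; Gold 7; Green 8; Red 7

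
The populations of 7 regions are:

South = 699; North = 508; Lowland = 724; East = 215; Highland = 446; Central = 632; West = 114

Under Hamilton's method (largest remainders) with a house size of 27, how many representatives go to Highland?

3

Total 3338; standard divisor 3338/27 ≈ 123.63.
Standard quotas: South 5.654, North 4.109, Lowland 5.856, East 1.739, Highland 3.608, Central 5.112, West 0.922.
Lower quotas: South 5, North 4, Lowland 5, East 1, Highland 3, Central 5, West 0 (sum 23, leaving 4 seats).
Remainders in descending order: West 0.922, Lowland 0.856, East 0.739, South 0.654, Highland 0.608, Central 0.112, North 0.109.
The surplus seats go to West, Lowland, East, South.
Highland receives 3.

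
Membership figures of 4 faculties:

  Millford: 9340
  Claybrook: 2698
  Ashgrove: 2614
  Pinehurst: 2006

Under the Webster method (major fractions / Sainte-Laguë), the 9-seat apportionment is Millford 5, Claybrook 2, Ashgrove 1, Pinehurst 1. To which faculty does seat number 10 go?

Ashgrove

Priority for the next seat is population ÷ (current seats + 0.5).
Priorities: Millford 1698.182, Claybrook 1079.200, Ashgrove 1742.667, Pinehurst 1337.333.
Highest priority: Ashgrove.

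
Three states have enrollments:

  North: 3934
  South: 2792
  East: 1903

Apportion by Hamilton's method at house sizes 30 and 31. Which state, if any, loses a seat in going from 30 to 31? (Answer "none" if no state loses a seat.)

At 30 seats: North 14, South 10, East 6.
At 31 seats: North 14, South 10, East 7.
No state's allocation decreased.

none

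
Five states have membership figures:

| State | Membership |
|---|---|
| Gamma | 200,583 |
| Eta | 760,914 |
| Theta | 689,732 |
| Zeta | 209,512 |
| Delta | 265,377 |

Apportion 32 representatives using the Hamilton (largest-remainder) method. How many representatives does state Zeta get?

3

Standard divisor: 2126118 ÷ 32 ≈ 66441.188.
Standard quotas: Gamma 3.0190, Eta 11.4524, Theta 10.3811, Zeta 3.1533, Delta 3.9942.
Lower quotas: Gamma 3, Eta 11, Theta 10, Zeta 3, Delta 3 (sum 30, leaving 2 seats).
Remainders in descending order: Delta 0.9942, Eta 0.4524, Theta 0.3811, Zeta 0.1533, Gamma 0.0190.
The surplus seats go to Delta, Eta.
Zeta receives 3.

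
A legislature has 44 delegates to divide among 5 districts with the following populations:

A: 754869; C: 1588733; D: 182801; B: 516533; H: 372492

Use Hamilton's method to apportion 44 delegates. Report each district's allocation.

The standard divisor is 3415428/44 ≈ 77623.364.
Standard quotas: A 9.7248, C 20.4672, D 2.3550, B 6.6543, H 4.7987.
Lower quotas: A 9, C 20, D 2, B 6, H 4 (sum 41, leaving 3 seats).
Remainders in descending order: H 0.7987, A 0.7248, B 0.6543, C 0.4672, D 0.3550.
The surplus seats go to H, A, B.

A: 10, C: 20, D: 2, B: 7, H: 5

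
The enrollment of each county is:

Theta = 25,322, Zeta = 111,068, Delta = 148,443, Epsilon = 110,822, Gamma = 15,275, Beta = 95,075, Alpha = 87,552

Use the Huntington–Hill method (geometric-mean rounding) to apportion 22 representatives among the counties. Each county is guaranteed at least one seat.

Theta=1; Zeta=4; Delta=5; Epsilon=4; Gamma=1; Beta=4; Alpha=3

With divisor 27274: modified quotas Theta 0.928, Zeta 4.072, Delta 5.443, Epsilon 4.063, Gamma 0.560, Beta 3.486, Alpha 3.210.
Geometric-mean thresholds: Theta (min 1), Zeta √(4·5)=4.472, Delta √(5·6)=5.477, Epsilon √(4·5)=4.472, Gamma (min 1), Beta √(3·4)=3.464, Alpha √(3·4)=3.464.
Each quota rounded against its threshold gives Theta 1, Zeta 4, Delta 5, Epsilon 4, Gamma 1, Beta 4, Alpha 3 (total 22).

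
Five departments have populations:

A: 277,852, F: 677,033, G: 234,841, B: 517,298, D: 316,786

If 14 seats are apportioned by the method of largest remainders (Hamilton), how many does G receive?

2

Total 2023810; standard divisor 2023810/14 ≈ 144557.857.
Standard quotas: A 1.9221, F 4.6835, G 1.6245, B 3.5785, D 2.1914.
Lower quotas: A 1, F 4, G 1, B 3, D 2 (sum 11, leaving 3 seats).
Remainders in descending order: A 0.9221, F 0.6835, G 0.6245, B 0.5785, D 0.1914.
The surplus seats go to A, F, G.
G receives 2.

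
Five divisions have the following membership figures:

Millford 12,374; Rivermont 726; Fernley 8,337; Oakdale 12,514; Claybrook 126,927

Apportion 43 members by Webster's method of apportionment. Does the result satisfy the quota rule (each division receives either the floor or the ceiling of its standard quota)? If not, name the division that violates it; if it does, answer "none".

Standard quotas: Millford 3.307, Rivermont 0.194, Fernley 2.228, Oakdale 3.345, Claybrook 33.925.
Webster allocation: Millford 3, Rivermont 0, Fernley 2, Oakdale 3, Claybrook 35.
Claybrook has quota 33.925 (lower 33, upper 34) but receives 35 — outside the quota interval.

Claybrook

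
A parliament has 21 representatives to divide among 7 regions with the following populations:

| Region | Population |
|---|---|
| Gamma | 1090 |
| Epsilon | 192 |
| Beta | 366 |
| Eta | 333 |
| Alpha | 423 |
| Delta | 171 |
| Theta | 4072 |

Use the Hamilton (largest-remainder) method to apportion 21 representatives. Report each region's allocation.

Standard divisor: 6647 ÷ 21 ≈ 316.524.
Standard quotas: Gamma 3.444, Epsilon 0.607, Beta 1.156, Eta 1.052, Alpha 1.336, Delta 0.540, Theta 12.865.
Lower quotas: Gamma 3, Epsilon 0, Beta 1, Eta 1, Alpha 1, Delta 0, Theta 12 (sum 18, leaving 3 seats).
Remainders in descending order: Theta 0.865, Epsilon 0.607, Delta 0.540, Gamma 0.444, Alpha 0.336, Beta 0.156, Eta 0.052.
The surplus seats go to Theta, Epsilon, Delta.

Gamma 3, Epsilon 1, Beta 1, Eta 1, Alpha 1, Delta 1, Theta 13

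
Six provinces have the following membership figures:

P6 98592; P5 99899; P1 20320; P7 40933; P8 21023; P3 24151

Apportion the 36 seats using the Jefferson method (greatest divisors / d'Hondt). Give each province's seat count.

P6 12, P5 12, P1 2, P7 5, P8 2, P3 3

Standard divisor 304918/36 ≈ 8469.944; standard quotas: P6 11.640, P5 11.795, P1 2.399, P7 4.833, P8 2.482, P3 2.851.
Rounding down gives 11, 11, 2, 4, 2, 2 = 32 seats, so the divisor must be adjusted.
With modified divisor 7900: modified quotas P6 12.480, P5 12.645, P1 2.572, P7 5.181, P8 2.661, P3 3.057.
Rounding down: P6 12, P5 12, P1 2, P7 5, P8 2, P3 3 (total 36).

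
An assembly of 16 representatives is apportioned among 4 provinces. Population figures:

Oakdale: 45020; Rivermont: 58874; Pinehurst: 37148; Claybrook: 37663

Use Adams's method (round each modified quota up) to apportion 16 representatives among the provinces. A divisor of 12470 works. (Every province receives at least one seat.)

With modified divisor 12470: modified quotas Oakdale 3.610, Rivermont 4.721, Pinehurst 2.979, Claybrook 3.020.
Rounding up: Oakdale 4, Rivermont 5, Pinehurst 3, Claybrook 4 (total 16).

Oakdale: 4, Rivermont: 5, Pinehurst: 3, Claybrook: 4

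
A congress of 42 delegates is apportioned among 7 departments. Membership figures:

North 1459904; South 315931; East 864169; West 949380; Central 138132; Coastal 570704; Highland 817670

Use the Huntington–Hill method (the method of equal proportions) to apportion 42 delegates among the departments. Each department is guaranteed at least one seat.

With divisor 126518: modified quotas North 11.539, South 2.497, East 6.830, West 7.504, Central 1.092, Coastal 4.511, Highland 6.463.
Geometric-mean thresholds: North √(11·12)=11.489, South √(2·3)=2.449, East √(6·7)=6.481, West √(7·8)=7.483, Central √(1·2)=1.414, Coastal √(4·5)=4.472, Highland √(6·7)=6.481.
Each quota rounded against its threshold gives North 12, South 3, East 7, West 8, Central 1, Coastal 5, Highland 6 (total 42).

North 12, South 3, East 7, West 8, Central 1, Coastal 5, Highland 6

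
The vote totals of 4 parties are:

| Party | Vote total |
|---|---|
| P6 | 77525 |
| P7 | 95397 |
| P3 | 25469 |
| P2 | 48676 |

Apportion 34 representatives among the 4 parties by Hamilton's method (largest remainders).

The standard divisor is 247067/34 ≈ 7266.676.
Standard quotas: P6 10.6686, P7 13.1280, P3 3.5049, P2 6.6985.
Lower quotas: P6 10, P7 13, P3 3, P2 6 (sum 32, leaving 2 seats).
Remainders in descending order: P2 0.6985, P6 0.6686, P3 0.5049, P7 0.1280.
Largest remainders: P2, P6 receive the extra seats.

P6: 11, P7: 13, P3: 3, P2: 7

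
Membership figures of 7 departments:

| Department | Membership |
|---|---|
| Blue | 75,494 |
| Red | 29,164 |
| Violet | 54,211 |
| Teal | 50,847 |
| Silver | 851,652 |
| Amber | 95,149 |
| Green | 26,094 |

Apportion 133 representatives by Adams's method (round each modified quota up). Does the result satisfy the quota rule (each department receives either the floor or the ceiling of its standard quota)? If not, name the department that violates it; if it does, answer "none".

Standard quotas: Blue 8.490, Red 3.280, Violet 6.097, Teal 5.718, Silver 95.779, Amber 10.701, Green 2.935.
Adams allocation: Blue 9, Red 4, Violet 6, Teal 6, Silver 94, Amber 11, Green 3.
Silver has quota 95.779 (lower 95, upper 96) but receives 94 — outside the quota interval.

Silver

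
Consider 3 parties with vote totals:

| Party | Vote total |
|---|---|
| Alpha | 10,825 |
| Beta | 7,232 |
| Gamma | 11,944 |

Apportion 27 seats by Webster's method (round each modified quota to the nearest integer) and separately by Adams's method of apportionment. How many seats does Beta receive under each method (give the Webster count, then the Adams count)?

Webster: Alpha 10, Beta 6, Gamma 11.
Adams: Alpha 10, Beta 7, Gamma 10.
Beta gets 6 under Webster and 7 under Adams.

6 and 7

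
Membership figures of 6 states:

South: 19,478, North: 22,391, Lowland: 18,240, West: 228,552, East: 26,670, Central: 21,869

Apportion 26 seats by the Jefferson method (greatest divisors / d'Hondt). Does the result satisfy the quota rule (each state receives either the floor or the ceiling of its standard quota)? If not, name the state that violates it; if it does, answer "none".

Standard quotas: South 1.502, North 1.726, Lowland 1.406, West 17.623, East 2.056, Central 1.686.
Jefferson allocation: South 1, North 1, Lowland 1, West 20, East 2, Central 1.
West has quota 17.623 (lower 17, upper 18) but receives 20 — outside the quota interval.

West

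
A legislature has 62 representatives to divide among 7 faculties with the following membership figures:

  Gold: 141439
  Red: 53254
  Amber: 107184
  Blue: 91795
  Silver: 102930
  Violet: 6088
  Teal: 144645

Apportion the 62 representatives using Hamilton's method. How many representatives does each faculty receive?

Gold 13; Red 5; Amber 10; Blue 9; Silver 10; Violet 1; Teal 14

The standard divisor is 647335/62 ≈ 10440.887.
Standard quotas: Gold 13.5466, Red 5.1005, Amber 10.2658, Blue 8.7919, Silver 9.8584, Violet 0.5831, Teal 13.8537.
Lower quotas: Gold 13, Red 5, Amber 10, Blue 8, Silver 9, Violet 0, Teal 13 (sum 58, leaving 4 seats).
Remainders in descending order: Silver 0.8584, Teal 0.8537, Blue 0.7919, Violet 0.5831, Gold 0.5466, Amber 0.2658, Red 0.1005.
Largest remainders: Silver, Teal, Blue, Violet receive the extra seats.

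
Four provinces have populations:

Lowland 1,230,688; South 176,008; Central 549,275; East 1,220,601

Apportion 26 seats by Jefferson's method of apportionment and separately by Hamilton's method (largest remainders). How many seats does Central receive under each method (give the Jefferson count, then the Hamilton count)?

4 and 5

Jefferson: Lowland 11, South 1, Central 4, East 10.
Hamilton: Lowland 10, South 1, Central 5, East 10.
Central gets 4 under Jefferson and 5 under Hamilton.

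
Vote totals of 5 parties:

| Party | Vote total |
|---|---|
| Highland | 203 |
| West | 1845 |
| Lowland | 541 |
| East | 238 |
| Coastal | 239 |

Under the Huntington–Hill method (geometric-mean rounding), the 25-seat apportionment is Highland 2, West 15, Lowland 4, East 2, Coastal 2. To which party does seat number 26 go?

Lowland

Priority for the next seat is population ÷ (√(s·(s+1))).
Priorities: Highland 82.874, West 119.094, Lowland 120.971, East 97.163, Coastal 97.571.
Highest priority: Lowland.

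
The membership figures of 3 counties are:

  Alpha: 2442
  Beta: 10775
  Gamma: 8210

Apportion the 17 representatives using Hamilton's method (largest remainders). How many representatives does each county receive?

Standard divisor: 21427 ÷ 17 ≈ 1260.412.
Standard quotas: Alpha 1.9375, Beta 8.5488, Gamma 6.5137.
Lower quotas: Alpha 1, Beta 8, Gamma 6 (sum 15, leaving 2 seats).
Remainders in descending order: Alpha 0.9375, Beta 0.5488, Gamma 0.5137.
The surplus seats go to Alpha, Beta.

Alpha=2; Beta=9; Gamma=6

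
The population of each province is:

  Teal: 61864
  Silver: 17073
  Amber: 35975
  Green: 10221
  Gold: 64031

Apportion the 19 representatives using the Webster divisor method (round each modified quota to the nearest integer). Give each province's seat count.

Teal 6; Silver 2; Amber 4; Green 1; Gold 6

Standard divisor 189164/19 ≈ 9956; standard quotas: Teal 6.214, Silver 1.715, Amber 3.613, Green 1.027, Gold 6.431.
Rounding to the nearest integer gives Teal 6, Silver 2, Amber 4, Green 1, Gold 6 — total 19, matching the house size, so no adjustment is needed.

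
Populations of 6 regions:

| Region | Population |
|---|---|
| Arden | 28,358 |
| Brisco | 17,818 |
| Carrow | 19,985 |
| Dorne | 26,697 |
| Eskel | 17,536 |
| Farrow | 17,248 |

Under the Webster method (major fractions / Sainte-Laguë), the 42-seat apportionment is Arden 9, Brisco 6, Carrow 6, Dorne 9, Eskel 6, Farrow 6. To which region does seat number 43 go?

Priority for the next seat is population ÷ (current seats + 0.5).
Priorities: Arden 2985.053, Brisco 2741.231, Carrow 3074.615, Dorne 2810.211, Eskel 2697.846, Farrow 2653.538.
Highest priority: Carrow.

Carrow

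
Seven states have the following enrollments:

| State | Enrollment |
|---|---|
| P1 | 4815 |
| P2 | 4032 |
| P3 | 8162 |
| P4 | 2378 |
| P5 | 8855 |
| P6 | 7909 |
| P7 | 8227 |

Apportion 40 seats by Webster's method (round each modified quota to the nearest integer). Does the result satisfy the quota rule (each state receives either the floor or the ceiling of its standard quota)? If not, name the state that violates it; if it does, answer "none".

Standard quotas: P1 4.340, P2 3.634, P3 7.357, P4 2.143, P5 7.981, P6 7.129, P7 7.415.
Webster allocation: P1 4, P2 4, P3 7, P4 2, P5 8, P6 7, P7 8.
Every allocation lies between the lower and upper quota.

none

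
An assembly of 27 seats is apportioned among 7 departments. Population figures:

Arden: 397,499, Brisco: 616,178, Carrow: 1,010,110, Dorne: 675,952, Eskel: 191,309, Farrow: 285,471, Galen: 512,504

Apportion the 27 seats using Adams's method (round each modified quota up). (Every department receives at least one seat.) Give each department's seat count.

Arden: 3, Brisco: 4, Carrow: 7, Dorne: 5, Eskel: 2, Farrow: 2, Galen: 4

Standard divisor 3689023/27 ≈ 136630.481; standard quotas: Arden 2.909, Brisco 4.510, Carrow 7.393, Dorne 4.947, Eskel 1.400, Farrow 2.089, Galen 3.751.
Rounding up gives 3, 5, 8, 5, 2, 3, 4 = 30 seats, so the divisor must be adjusted.
With modified divisor 161200: modified quotas Arden 2.466, Brisco 3.822, Carrow 6.266, Dorne 4.193, Eskel 1.187, Farrow 1.771, Galen 3.179.
Rounding up: Arden 3, Brisco 4, Carrow 7, Dorne 5, Eskel 2, Farrow 2, Galen 4 (total 27).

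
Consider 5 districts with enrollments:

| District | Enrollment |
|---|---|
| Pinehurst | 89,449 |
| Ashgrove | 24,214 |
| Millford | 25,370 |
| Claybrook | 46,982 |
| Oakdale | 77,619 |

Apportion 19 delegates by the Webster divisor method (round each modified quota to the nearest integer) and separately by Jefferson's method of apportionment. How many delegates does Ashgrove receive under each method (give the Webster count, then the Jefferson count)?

2 and 1

Webster: Pinehurst 6, Ashgrove 2, Millford 2, Claybrook 3, Oakdale 6.
Jefferson: Pinehurst 7, Ashgrove 1, Millford 2, Claybrook 3, Oakdale 6.
Ashgrove gets 2 under Webster and 1 under Jefferson.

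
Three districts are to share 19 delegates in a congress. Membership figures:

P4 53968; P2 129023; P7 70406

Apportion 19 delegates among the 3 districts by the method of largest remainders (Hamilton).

Standard divisor: 253397 ÷ 19 ≈ 13336.684.
Standard quotas: P4 4.0466, P2 9.6743, P7 5.2791.
Lower quotas: P4 4, P2 9, P7 5 (sum 18, leaving 1 seat).
Remainders in descending order: P2 0.6743, P7 0.2791, P4 0.0466.
Largest remainder: P2 receives the extra seat.

P4 4, P2 10, P7 5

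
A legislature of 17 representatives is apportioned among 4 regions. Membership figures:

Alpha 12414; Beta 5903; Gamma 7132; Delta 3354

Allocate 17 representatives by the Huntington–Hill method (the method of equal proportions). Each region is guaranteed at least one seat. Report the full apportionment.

Alpha=7, Beta=4, Gamma=4, Delta=2

With divisor 1681: modified quotas Alpha 7.385, Beta 3.512, Gamma 4.243, Delta 1.995.
Geometric-mean thresholds: Alpha √(7·8)=7.483, Beta √(3·4)=3.464, Gamma √(4·5)=4.472, Delta √(1·2)=1.414.
Each quota rounded against its threshold gives Alpha 7, Beta 4, Gamma 4, Delta 2 (total 17).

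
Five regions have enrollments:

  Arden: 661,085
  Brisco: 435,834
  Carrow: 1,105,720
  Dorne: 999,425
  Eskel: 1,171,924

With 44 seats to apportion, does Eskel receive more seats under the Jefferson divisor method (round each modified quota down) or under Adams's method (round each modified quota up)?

Jefferson

Jefferson: Arden 7, Brisco 4, Carrow 11, Dorne 10, Eskel 12.
Adams: Arden 7, Brisco 5, Carrow 11, Dorne 10, Eskel 11.
Eskel gets 12 under Jefferson and 11 under Adams.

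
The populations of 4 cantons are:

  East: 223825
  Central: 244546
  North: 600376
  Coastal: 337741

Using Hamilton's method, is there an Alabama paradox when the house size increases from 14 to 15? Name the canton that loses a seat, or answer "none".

At 14 seats: East 2, Central 3, North 6, Coastal 3.
At 15 seats: East 2, Central 3, North 6, Coastal 4.
No canton's allocation decreased.

none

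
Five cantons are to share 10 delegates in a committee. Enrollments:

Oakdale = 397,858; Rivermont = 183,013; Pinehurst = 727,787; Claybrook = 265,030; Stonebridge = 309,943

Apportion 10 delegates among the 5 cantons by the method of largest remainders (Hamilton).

The standard divisor is 1883631/10 ≈ 188363.1.
Standard quotas: Oakdale 2.1122, Rivermont 0.9716, Pinehurst 3.8637, Claybrook 1.4070, Stonebridge 1.6455.
Lower quotas: Oakdale 2, Rivermont 0, Pinehurst 3, Claybrook 1, Stonebridge 1 (sum 7, leaving 3 seats).
Remainders in descending order: Rivermont 0.9716, Pinehurst 0.8637, Stonebridge 0.6455, Claybrook 0.4070, Oakdale 0.1122.
The surplus seats go to Rivermont, Pinehurst, Stonebridge.

Oakdale 2, Rivermont 1, Pinehurst 4, Claybrook 1, Stonebridge 2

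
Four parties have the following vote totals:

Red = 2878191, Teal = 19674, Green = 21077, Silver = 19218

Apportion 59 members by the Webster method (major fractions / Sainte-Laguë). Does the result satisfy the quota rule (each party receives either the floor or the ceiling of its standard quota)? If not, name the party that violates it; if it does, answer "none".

Standard quotas: Red 57.796, Teal 0.395, Green 0.423, Silver 0.386.
Webster allocation: Red 59, Teal 0, Green 0, Silver 0.
Red has quota 57.796 (lower 57, upper 58) but receives 59 — outside the quota interval.

Red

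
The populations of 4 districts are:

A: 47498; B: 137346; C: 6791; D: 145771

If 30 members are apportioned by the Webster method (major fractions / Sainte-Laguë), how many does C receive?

Standard divisor 337406/30 ≈ 11246.867; standard quotas: A 4.223, B 12.212, C 0.604, D 12.961.
Rounding to the nearest integer gives A 4, B 12, C 1, D 13 — total 30, matching the house size, so no adjustment is needed.
C receives 1.

1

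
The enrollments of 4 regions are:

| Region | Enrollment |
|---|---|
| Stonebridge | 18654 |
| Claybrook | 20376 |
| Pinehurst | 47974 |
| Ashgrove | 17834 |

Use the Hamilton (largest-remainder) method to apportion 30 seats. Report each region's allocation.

Stonebridge 5, Claybrook 6, Pinehurst 14, Ashgrove 5

Total 104838; standard divisor 104838/30 ≈ 3494.6.
Standard quotas: Stonebridge 5.3379, Claybrook 5.8307, Pinehurst 13.7280, Ashgrove 5.1033.
Lower quotas: Stonebridge 5, Claybrook 5, Pinehurst 13, Ashgrove 5 (sum 28, leaving 2 seats).
Remainders in descending order: Claybrook 0.8307, Pinehurst 0.7280, Stonebridge 0.3379, Ashgrove 0.1033.
Largest remainders: Claybrook, Pinehurst receive the extra seats.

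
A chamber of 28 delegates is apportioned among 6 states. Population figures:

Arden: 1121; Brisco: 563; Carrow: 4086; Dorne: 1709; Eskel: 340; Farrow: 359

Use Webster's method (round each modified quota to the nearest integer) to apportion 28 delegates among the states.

Arden 4, Brisco 2, Carrow 14, Dorne 6, Eskel 1, Farrow 1

Standard divisor 8178/28 ≈ 292.071; standard quotas: Arden 3.838, Brisco 1.928, Carrow 13.990, Dorne 5.851, Eskel 1.164, Farrow 1.229.
Rounding to the nearest integer gives Arden 4, Brisco 2, Carrow 14, Dorne 6, Eskel 1, Farrow 1 — total 28, matching the house size, so no adjustment is needed.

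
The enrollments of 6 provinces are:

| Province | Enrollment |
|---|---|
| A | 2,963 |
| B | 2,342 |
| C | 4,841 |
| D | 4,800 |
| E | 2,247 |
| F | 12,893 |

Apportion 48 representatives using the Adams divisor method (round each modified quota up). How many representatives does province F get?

19

Standard divisor 30086/48 ≈ 626.792; standard quotas: A 4.727, B 3.736, C 7.723, D 7.658, E 3.585, F 20.570.
Rounding up gives 5, 4, 8, 8, 4, 21 = 50 seats, so the divisor must be adjusted.
With modified divisor 680: modified quotas A 4.357, B 3.444, C 7.119, D 7.059, E 3.304, F 18.960.
Rounding up: A 5, B 4, C 8, D 8, E 4, F 19 (total 48).
F receives 19.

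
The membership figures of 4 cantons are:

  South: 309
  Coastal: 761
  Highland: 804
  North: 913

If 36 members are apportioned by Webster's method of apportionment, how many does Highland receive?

Standard divisor 2787/36 ≈ 77.417; standard quotas: South 3.991, Coastal 9.830, Highland 10.385, North 11.793.
Rounding to the nearest integer gives South 4, Coastal 10, Highland 10, North 12 — total 36, matching the house size, so no adjustment is needed.
Highland receives 10.

10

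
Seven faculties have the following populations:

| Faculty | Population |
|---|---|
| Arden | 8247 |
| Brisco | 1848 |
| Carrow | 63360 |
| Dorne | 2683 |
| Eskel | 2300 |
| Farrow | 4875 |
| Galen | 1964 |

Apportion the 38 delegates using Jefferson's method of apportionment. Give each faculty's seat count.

Standard divisor 85277/38 ≈ 2244.132; standard quotas: Arden 3.675, Brisco 0.823, Carrow 28.234, Dorne 1.196, Eskel 1.025, Farrow 2.172, Galen 0.875.
Rounding down gives 3, 0, 28, 1, 1, 2, 0 = 35 seats, so the divisor must be adjusted.
With modified divisor 2050: modified quotas Arden 4.023, Brisco 0.901, Carrow 30.907, Dorne 1.309, Eskel 1.122, Farrow 2.378, Galen 0.958.
Rounding down: Arden 4, Brisco 0, Carrow 30, Dorne 1, Eskel 1, Farrow 2, Galen 0 (total 38).

Arden 4, Brisco 0, Carrow 30, Dorne 1, Eskel 1, Farrow 2, Galen 0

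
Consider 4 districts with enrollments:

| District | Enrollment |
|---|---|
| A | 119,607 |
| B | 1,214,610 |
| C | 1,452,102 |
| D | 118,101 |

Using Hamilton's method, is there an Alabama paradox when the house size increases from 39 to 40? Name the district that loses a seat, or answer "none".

D

At 39 seats: A 2, B 16, C 19, D 2.
At 40 seats: A 2, B 17, C 20, D 1.
D drops from 2 to 1.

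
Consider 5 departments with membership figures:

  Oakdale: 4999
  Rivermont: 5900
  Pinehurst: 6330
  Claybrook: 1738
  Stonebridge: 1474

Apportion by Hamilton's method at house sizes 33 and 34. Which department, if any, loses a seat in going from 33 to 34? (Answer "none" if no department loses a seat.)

At 33 seats: Oakdale 8, Rivermont 10, Pinehurst 10, Claybrook 3, Stonebridge 2.
At 34 seats: Oakdale 8, Rivermont 10, Pinehurst 11, Claybrook 3, Stonebridge 2.
No department's allocation decreased.

none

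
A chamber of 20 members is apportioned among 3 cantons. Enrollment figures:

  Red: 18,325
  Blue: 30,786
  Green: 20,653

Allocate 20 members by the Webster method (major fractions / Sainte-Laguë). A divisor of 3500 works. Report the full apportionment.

With modified divisor 3500: modified quotas Red 5.236, Blue 8.796, Green 5.901.
Rounding to the nearest integer: Red 5, Blue 9, Green 6 (total 20).

Red 5; Blue 9; Green 6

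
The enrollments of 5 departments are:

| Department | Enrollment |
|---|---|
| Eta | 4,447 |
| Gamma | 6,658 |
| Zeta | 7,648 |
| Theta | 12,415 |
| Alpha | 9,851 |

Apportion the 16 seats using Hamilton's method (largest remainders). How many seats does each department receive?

Eta 2, Gamma 2, Zeta 3, Theta 5, Alpha 4

The standard divisor is 41019/16 ≈ 2563.688.
Standard quotas: Eta 1.7346, Gamma 2.5970, Zeta 2.9832, Theta 4.8426, Alpha 3.8425.
Lower quotas: Eta 1, Gamma 2, Zeta 2, Theta 4, Alpha 3 (sum 12, leaving 4 seats).
Remainders in descending order: Zeta 0.9832, Theta 0.8426, Alpha 0.8425, Eta 0.7346, Gamma 0.5970.
Largest remainders: Zeta, Theta, Alpha, Eta receive the extra seats.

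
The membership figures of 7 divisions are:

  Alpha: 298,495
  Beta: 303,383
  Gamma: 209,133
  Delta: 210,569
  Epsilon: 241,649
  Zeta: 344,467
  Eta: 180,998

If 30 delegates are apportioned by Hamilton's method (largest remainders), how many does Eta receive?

The standard divisor is 1788694/30 ≈ 59623.133.
Standard quotas: Alpha 5.0064, Beta 5.0883, Gamma 3.5076, Delta 3.5317, Epsilon 4.0529, Zeta 5.7774, Eta 3.0357.
Lower quotas: Alpha 5, Beta 5, Gamma 3, Delta 3, Epsilon 4, Zeta 5, Eta 3 (sum 28, leaving 2 seats).
Remainders in descending order: Zeta 0.7774, Delta 0.5317, Gamma 0.5076, Beta 0.0883, Epsilon 0.0529, Eta 0.0357, Alpha 0.0064.
The surplus seats go to Zeta, Delta.
Eta receives 3.

3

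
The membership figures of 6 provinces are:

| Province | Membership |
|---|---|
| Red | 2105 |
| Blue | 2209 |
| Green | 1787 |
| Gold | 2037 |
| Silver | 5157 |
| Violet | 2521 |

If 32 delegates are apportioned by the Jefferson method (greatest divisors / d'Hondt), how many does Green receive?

Standard divisor 15816/32 ≈ 494.25; standard quotas: Red 4.259, Blue 4.469, Green 3.616, Gold 4.121, Silver 10.434, Violet 5.101.
Rounding down gives 4, 4, 3, 4, 10, 5 = 30 seats, so the divisor must be adjusted.
With modified divisor 444: modified quotas Red 4.741, Blue 4.975, Green 4.025, Gold 4.588, Silver 11.615, Violet 5.678.
Rounding down: Red 4, Blue 4, Green 4, Gold 4, Silver 11, Violet 5 (total 32).
Green receives 4.

4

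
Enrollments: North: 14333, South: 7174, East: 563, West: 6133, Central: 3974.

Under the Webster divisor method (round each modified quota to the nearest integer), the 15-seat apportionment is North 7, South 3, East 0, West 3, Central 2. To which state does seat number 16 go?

South

Priority for the next seat is population ÷ (current seats + 0.5).
Priorities: North 1911.067, South 2049.714, East 1126.000, West 1752.286, Central 1589.600.
Highest priority: South.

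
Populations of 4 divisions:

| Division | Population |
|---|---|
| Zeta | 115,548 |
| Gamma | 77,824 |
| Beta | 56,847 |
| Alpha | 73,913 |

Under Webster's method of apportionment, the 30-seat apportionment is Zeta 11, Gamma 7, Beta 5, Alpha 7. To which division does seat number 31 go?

Gamma

Priority for the next seat is population ÷ (current seats + 0.5).
Priorities: Zeta 10047.652, Gamma 10376.533, Beta 10335.818, Alpha 9855.067.
Highest priority: Gamma.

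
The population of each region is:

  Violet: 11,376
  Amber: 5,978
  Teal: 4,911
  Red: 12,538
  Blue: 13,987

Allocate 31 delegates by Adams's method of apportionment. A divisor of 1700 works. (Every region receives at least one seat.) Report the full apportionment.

With modified divisor 1700: modified quotas Violet 6.692, Amber 3.516, Teal 2.889, Red 7.375, Blue 8.228.
Rounding up: Violet 7, Amber 4, Teal 3, Red 8, Blue 9 (total 31).

Violet: 7; Amber: 4; Teal: 3; Red: 8; Blue: 9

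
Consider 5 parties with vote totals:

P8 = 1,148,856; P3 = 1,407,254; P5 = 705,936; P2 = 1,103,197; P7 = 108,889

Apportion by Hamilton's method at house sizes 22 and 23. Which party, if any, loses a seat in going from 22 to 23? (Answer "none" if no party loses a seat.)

At 22 seats: P8 6, P3 7, P5 3, P2 5, P7 1.
At 23 seats: P8 6, P3 7, P5 4, P2 6, P7 0.
P7 drops from 1 to 0.

P7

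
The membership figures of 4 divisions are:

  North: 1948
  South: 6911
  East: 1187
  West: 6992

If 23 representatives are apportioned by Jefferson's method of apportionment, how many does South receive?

10

Standard divisor 17038/23 ≈ 740.783; standard quotas: North 2.630, South 9.329, East 1.602, West 9.439.
Rounding down gives 2, 9, 1, 9 = 21 seats, so the divisor must be adjusted.
With modified divisor 670: modified quotas North 2.907, South 10.315, East 1.772, West 10.436.
Rounding down: North 2, South 10, East 1, West 10 (total 23).
South receives 10.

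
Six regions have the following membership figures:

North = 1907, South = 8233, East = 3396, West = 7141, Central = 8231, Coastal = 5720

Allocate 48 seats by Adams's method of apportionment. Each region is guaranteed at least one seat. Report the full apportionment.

North 3, South 11, East 5, West 10, Central 11, Coastal 8

Standard divisor 34628/48 ≈ 721.417; standard quotas: North 2.643, South 11.412, East 4.707, West 9.899, Central 11.409, Coastal 7.929.
Rounding up gives 3, 12, 5, 10, 12, 8 = 50 seats, so the divisor must be adjusted.
With modified divisor 770: modified quotas North 2.477, South 10.692, East 4.410, West 9.274, Central 10.690, Coastal 7.429.
Rounding up: North 3, South 11, East 5, West 10, Central 11, Coastal 8 (total 48).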